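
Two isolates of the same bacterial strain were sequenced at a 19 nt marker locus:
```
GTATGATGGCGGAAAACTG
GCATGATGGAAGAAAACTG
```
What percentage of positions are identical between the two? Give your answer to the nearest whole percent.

84%

3 positions differ (2, 10, 11), so 16 of 19 match: 16/19 = 84.21%.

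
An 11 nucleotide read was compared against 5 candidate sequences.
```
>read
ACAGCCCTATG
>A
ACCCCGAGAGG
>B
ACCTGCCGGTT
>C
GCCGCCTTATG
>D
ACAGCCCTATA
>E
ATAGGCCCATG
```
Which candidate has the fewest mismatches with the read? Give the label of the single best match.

A differs at 6 positions; B differs at 6 positions; C differs at 3 positions; D differs at 1 position; E differs at 3 positions. The closest is D.

D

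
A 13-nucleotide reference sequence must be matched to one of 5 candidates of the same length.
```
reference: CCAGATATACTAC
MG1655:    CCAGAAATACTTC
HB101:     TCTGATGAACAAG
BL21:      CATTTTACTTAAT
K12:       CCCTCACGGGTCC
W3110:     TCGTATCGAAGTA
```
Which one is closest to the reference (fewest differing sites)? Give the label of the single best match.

Hamming distances to reference — MG1655: 2; HB101: 6; BL21: 9; K12: 9; W3110: 9.
Smallest is MG1655 with 2 mismatches.

MG1655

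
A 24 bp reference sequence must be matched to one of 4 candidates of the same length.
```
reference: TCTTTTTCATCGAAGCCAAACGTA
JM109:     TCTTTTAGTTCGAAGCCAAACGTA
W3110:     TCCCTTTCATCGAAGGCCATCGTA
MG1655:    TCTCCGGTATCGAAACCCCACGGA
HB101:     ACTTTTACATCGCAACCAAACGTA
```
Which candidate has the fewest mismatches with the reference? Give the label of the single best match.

JM109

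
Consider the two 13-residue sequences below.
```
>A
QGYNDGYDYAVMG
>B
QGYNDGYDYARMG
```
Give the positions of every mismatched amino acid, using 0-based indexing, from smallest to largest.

Scanning 0-based: 10: V/R.

10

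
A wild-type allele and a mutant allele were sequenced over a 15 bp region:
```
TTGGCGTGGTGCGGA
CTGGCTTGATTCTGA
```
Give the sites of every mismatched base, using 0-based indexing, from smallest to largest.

0, 5, 8, 10, 12

Scanning 0-based: 0: T/C; 5: G/T; 8: G/A; 10: G/T; 12: G/T.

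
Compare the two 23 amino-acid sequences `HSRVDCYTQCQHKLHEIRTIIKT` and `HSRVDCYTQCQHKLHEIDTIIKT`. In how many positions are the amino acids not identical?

Comparing position by position, 1 position differs: 18 (R/D).

1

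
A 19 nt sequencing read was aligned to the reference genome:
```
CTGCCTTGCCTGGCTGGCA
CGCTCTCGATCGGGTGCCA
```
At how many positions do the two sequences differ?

Comparing position by position, 9 positions differ: 2 (T/G), 3 (G/C), 4 (C/T), 7 (T/C), 9 (C/A), 10 (C/T), 11 (T/C), 14 (C/G), 17 (G/C).

9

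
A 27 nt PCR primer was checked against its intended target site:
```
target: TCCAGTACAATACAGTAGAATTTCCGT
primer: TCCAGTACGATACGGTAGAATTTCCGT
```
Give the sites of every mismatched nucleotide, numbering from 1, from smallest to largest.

9, 14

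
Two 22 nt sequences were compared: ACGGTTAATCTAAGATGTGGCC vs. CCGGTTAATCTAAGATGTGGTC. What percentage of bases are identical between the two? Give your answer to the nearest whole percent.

91%

2 positions differ (1, 21), so 20 of 22 match: 20/22 = 90.91%.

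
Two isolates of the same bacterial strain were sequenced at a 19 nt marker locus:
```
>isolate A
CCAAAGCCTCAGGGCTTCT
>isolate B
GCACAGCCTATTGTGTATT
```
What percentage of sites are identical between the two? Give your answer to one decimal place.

Mismatches at positions 1, 4, 10, 11, 12, 14, 15, 17, 18 (1-based): 9 of 19.
Identical positions: 10/19 = 52.63% → 52.6%.

52.6%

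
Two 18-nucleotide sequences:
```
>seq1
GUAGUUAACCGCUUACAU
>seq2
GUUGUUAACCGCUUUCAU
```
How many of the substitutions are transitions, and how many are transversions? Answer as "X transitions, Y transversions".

Mismatches (1-based):
base 3: A→U (purine→pyrimidine, transversion)
base 15: A→U (purine→pyrimidine, transversion)

0 transitions, 2 transversions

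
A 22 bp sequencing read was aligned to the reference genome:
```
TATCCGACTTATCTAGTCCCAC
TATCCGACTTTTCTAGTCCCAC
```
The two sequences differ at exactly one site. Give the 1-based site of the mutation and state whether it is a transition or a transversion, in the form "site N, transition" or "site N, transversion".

site 11, transversion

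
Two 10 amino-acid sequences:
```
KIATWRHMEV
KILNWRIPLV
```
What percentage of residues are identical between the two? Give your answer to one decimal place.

50.0%

5 positions differ (3, 4, 7, 8, 9), so 5 of 10 match: 5/10 = 50%.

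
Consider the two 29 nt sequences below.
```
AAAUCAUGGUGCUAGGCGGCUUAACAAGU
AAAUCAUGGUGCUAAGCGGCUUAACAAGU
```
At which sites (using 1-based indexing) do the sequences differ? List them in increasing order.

Scanning 1-based: 15: G/A.

15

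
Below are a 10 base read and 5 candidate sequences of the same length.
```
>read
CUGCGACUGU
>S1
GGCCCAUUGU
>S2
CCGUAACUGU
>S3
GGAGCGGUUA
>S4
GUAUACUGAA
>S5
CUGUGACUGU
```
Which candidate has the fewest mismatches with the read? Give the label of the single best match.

S5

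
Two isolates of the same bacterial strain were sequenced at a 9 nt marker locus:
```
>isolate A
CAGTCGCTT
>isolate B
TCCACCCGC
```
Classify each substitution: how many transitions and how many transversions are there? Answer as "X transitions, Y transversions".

2 transitions, 5 transversions

Transitions (purine↔purine or pyrimidine↔pyrimidine): 1 C→T, 9 T→C.
Transversions (purine↔pyrimidine): 2 A→C, 3 G→C, 4 T→A, 6 G→C, 8 T→G.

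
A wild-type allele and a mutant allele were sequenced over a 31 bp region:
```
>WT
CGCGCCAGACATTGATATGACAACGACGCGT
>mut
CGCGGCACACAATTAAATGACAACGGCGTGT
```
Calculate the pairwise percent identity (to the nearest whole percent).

77%

7 positions differ (5, 8, 12, 14, 16, 26, 29), so 24 of 31 match: 24/31 = 77.42%.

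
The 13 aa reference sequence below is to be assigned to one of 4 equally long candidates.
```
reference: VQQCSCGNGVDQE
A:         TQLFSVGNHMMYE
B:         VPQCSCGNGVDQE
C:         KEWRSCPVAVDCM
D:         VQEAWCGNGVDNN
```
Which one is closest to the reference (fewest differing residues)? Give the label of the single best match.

B

Hamming distances to reference — A: 8; B: 1; C: 9; D: 5.
Smallest is B with 1 mismatch.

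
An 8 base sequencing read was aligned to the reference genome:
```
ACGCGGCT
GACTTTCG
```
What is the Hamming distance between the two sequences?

Comparing position by position, 7 bases differ: 1 (A/G), 2 (C/A), 3 (G/C), 4 (C/T), 5 (G/T), 6 (G/T), 8 (T/G).

7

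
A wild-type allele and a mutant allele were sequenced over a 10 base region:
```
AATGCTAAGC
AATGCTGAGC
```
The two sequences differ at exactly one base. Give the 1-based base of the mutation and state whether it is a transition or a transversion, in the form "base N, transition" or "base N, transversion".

Base 7 changes A→G. A is a purine and G is a purine, so this is a transition.

base 7, transition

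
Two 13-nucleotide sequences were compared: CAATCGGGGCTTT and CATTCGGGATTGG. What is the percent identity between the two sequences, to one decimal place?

61.5%

Mismatches at positions 3, 9, 10, 12, 13 (1-based): 5 of 13.
Identical positions: 8/13 = 61.54% → 61.5%.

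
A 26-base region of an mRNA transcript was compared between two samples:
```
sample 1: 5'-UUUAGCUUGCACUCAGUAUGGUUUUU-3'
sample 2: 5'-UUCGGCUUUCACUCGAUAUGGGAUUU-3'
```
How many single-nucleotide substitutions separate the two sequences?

Comparing position by position, 7 sites differ: 3 (U/C), 4 (A/G), 9 (G/U), 15 (A/G), 16 (G/A), 22 (U/G), 23 (U/A).

7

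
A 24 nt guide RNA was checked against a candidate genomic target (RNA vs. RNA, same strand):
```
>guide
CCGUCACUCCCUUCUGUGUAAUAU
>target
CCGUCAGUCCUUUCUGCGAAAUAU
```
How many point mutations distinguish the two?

4

Mismatches (1-based): base 7: C→G; base 11: C→U; base 17: U→C; base 19: U→A.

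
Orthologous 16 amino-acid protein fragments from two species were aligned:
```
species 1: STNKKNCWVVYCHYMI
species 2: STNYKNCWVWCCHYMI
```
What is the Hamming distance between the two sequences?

Mismatches (1-based): position 4: K→Y; position 10: V→W; position 11: Y→C.

3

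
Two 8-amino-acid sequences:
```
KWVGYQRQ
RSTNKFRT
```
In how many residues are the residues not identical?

7

The sequences differ at residues 1, 2, 3, 4, 5, 6, 8 (1-based) — 7 in total.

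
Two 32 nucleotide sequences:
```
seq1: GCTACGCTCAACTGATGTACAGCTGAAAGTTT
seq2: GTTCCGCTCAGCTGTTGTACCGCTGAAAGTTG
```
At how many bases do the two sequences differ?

6

The sequences differ at bases 2, 4, 11, 15, 21, 32 (1-based) — 6 in total.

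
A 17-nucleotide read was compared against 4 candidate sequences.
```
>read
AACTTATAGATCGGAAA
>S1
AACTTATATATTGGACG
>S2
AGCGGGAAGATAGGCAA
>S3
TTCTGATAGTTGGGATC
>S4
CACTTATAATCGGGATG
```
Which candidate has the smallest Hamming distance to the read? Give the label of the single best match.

S1 differs at 4 sites; S2 differs at 7 sites; S3 differs at 7 sites; S4 differs at 7 sites. The closest is S1.

S1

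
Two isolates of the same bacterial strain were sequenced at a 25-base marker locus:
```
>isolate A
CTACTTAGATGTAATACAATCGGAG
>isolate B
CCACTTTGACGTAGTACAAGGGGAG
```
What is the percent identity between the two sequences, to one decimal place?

76.0%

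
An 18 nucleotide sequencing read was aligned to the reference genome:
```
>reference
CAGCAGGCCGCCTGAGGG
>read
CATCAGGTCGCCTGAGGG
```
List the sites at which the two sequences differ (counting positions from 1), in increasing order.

3, 8

Differences at site 3 (G→T), site 8 (C→T).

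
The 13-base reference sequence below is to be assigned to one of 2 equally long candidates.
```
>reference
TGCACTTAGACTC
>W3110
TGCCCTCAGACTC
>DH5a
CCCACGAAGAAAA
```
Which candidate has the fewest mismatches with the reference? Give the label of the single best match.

W3110 differs at 2 positions; DH5a differs at 7 positions. The closest is W3110.

W3110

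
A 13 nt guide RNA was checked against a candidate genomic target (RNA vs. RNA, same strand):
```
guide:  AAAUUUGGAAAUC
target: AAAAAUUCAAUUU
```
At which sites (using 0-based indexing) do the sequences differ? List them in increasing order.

3, 4, 6, 7, 10, 12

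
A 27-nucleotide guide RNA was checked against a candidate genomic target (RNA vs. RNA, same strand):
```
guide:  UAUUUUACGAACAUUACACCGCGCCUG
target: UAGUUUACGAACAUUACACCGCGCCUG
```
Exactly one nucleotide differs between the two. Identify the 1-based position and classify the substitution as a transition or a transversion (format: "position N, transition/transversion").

position 3, transversion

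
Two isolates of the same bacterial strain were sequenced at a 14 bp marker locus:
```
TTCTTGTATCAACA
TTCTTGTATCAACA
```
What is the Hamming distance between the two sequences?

0

The two sequences are identical at every position.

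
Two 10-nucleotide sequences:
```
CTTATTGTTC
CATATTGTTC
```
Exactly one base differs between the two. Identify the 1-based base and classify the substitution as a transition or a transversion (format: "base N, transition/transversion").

Base 2 changes T→A. T is a pyrimidine and A is a purine, so this is a transversion.

base 2, transversion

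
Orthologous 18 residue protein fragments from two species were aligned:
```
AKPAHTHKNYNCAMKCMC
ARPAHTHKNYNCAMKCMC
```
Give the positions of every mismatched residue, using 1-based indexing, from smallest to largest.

2

Differences at position 2 (K→R).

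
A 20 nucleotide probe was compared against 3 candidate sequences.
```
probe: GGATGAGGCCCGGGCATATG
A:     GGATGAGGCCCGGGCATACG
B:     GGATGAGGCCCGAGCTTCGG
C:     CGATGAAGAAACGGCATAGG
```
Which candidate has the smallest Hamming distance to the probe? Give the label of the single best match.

A

A differs at 1 position; B differs at 4 positions; C differs at 7 positions. The closest is A.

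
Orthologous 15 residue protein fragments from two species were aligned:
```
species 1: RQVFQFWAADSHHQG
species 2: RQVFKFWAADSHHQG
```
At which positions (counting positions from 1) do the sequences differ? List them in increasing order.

5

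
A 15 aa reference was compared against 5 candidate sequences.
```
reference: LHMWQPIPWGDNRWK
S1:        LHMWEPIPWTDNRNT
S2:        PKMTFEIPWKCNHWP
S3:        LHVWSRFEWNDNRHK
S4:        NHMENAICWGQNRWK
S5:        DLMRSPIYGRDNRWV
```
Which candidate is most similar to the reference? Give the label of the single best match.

Hamming distances to reference — S1: 4; S2: 9; S3: 7; S4: 6; S5: 8.
Smallest is S1 with 4 mismatches.

S1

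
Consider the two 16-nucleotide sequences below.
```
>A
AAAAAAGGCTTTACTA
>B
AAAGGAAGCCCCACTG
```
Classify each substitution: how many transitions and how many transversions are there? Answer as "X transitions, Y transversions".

Transitions (purine↔purine or pyrimidine↔pyrimidine): 4 A→G, 5 A→G, 7 G→A, 10 T→C, 11 T→C, 12 T→C, 16 A→G.
Transversions (purine↔pyrimidine): none.

7 transitions, 0 transversions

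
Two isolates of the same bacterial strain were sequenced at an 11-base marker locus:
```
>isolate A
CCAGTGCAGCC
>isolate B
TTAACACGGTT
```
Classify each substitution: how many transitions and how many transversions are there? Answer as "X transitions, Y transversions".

8 transitions, 0 transversions

Mismatches (1-based):
site 1: C→T (pyrimidine→pyrimidine, transition)
site 2: C→T (pyrimidine→pyrimidine, transition)
site 4: G→A (purine→purine, transition)
site 5: T→C (pyrimidine→pyrimidine, transition)
site 6: G→A (purine→purine, transition)
site 8: A→G (purine→purine, transition)
site 10: C→T (pyrimidine→pyrimidine, transition)
site 11: C→T (pyrimidine→pyrimidine, transition)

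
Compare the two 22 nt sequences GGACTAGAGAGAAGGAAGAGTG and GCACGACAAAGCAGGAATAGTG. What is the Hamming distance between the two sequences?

The sequences differ at sites 2, 5, 7, 9, 12, 18 (1-based) — 6 in total.

6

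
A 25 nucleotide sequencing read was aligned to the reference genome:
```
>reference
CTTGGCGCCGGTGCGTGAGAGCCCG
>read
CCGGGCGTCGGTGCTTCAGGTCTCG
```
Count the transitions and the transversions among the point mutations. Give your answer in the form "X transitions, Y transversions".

4 transitions, 4 transversions

Transitions (purine↔purine or pyrimidine↔pyrimidine): 2 T→C, 8 C→T, 20 A→G, 23 C→T.
Transversions (purine↔pyrimidine): 3 T→G, 15 G→T, 17 G→C, 21 G→T.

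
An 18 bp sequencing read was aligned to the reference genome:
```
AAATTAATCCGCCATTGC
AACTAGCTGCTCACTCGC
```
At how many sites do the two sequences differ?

The sequences differ at sites 3, 5, 6, 7, 9, 11, 13, 14, 16 (1-based) — 9 in total.

9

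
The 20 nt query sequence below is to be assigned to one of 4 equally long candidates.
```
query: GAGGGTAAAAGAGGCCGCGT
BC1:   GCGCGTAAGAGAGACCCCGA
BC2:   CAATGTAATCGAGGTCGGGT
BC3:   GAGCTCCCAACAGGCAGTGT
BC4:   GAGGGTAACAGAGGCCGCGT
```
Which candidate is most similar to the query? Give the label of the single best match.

BC4

BC1 differs at 6 bases; BC2 differs at 7 bases; BC3 differs at 8 bases; BC4 differs at 1 base. The closest is BC4.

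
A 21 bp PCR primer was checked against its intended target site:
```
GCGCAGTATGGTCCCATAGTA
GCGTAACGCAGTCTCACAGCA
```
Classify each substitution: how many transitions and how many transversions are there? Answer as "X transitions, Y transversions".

Transitions (purine↔purine or pyrimidine↔pyrimidine): 4 C→T, 6 G→A, 7 T→C, 8 A→G, 9 T→C, 10 G→A, 14 C→T, 17 T→C, 20 T→C.
Transversions (purine↔pyrimidine): none.

9 transitions, 0 transversions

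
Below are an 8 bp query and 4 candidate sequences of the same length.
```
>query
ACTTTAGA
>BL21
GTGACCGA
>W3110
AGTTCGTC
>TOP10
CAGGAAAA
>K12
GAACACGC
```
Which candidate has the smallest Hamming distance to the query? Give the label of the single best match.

W3110

BL21 differs at 6 positions; W3110 differs at 5 positions; TOP10 differs at 6 positions; K12 differs at 7 positions. The closest is W3110.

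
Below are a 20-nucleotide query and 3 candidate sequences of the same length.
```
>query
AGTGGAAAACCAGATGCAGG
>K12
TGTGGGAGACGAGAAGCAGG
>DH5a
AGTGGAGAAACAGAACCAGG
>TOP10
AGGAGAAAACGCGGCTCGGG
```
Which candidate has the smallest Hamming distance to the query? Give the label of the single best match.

DH5a

K12 differs at 5 sites; DH5a differs at 4 sites; TOP10 differs at 8 sites. The closest is DH5a.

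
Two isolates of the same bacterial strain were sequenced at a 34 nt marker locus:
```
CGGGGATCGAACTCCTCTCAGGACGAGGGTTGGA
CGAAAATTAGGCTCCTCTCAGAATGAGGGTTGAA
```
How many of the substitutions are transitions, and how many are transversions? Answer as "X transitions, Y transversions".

Mismatches (1-based):
position 3: G→A (purine→purine, transition)
position 4: G→A (purine→purine, transition)
position 5: G→A (purine→purine, transition)
position 8: C→T (pyrimidine→pyrimidine, transition)
position 9: G→A (purine→purine, transition)
position 10: A→G (purine→purine, transition)
position 11: A→G (purine→purine, transition)
position 22: G→A (purine→purine, transition)
position 24: C→T (pyrimidine→pyrimidine, transition)
position 33: G→A (purine→purine, transition)

10 transitions, 0 transversions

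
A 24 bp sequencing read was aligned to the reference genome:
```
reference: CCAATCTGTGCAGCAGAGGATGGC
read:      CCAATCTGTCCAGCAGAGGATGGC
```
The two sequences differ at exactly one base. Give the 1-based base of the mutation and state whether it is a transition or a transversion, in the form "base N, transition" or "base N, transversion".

Base 10 changes G→C. G is a purine and C is a pyrimidine, so this is a transversion.

base 10, transversion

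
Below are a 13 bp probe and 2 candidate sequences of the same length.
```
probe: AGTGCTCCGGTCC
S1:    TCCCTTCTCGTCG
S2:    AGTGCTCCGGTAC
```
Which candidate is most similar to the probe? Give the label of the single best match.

S2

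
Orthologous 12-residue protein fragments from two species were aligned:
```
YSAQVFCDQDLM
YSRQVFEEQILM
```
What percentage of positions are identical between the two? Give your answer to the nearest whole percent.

67%

Mismatches at positions 3, 7, 8, 10 (1-based): 4 of 12.
Identical positions: 8/12 = 66.67% → 67%.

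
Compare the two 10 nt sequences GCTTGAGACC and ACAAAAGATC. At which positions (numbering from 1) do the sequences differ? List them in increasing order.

1, 3, 4, 5, 9

Differences at position 1 (G→A), position 3 (T→A), position 4 (T→A), position 5 (G→A), position 9 (C→T).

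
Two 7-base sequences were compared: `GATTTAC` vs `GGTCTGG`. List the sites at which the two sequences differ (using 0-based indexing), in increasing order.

1, 3, 5, 6

Differences at site 1 (A→G), site 3 (T→C), site 5 (A→G), site 6 (C→G).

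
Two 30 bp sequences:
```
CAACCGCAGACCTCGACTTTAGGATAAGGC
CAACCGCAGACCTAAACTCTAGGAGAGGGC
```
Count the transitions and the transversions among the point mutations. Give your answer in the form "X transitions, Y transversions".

Transitions (purine↔purine or pyrimidine↔pyrimidine): 15 G→A, 19 T→C, 27 A→G.
Transversions (purine↔pyrimidine): 14 C→A, 25 T→G.

3 transitions, 2 transversions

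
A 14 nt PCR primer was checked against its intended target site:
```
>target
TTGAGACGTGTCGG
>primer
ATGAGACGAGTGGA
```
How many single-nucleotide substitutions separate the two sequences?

4

Mismatches (1-based): base 1: T→A; base 9: T→A; base 12: C→G; base 14: G→A.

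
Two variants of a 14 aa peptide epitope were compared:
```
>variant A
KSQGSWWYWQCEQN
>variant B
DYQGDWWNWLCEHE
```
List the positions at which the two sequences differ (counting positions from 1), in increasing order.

1, 2, 5, 8, 10, 13, 14

Scanning 1-based: 1: K/D; 2: S/Y; 5: S/D; 8: Y/N; 10: Q/L; 13: Q/H; 14: N/E.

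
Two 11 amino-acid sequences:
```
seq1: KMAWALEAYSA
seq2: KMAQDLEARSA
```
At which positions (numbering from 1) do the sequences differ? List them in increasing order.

4, 5, 9

Scanning 1-based: 4: W/Q; 5: A/D; 9: Y/R.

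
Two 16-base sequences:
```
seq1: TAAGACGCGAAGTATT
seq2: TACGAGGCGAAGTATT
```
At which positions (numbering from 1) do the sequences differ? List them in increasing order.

Scanning 1-based: 3: A/C; 6: C/G.

3, 6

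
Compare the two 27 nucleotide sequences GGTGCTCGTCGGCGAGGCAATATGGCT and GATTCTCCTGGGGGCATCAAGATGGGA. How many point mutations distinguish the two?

11

Comparing position by position, 11 sites differ: 2 (G/A), 4 (G/T), 8 (G/C), 10 (C/G), 13 (C/G), 15 (A/C), 16 (G/A), 17 (G/T), 21 (T/G), 26 (C/G), 27 (T/A).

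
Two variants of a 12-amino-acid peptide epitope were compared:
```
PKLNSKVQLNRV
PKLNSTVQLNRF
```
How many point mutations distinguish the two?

2

The sequences differ at residues 6, 12 (1-based) — 2 in total.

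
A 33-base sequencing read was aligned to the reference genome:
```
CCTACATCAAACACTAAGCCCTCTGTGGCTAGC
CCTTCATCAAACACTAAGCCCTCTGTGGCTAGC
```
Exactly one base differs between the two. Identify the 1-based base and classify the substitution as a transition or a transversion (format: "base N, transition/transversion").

base 4, transversion

The sequences differ only at base 4: A→T (purine→pyrimidine), a transversion.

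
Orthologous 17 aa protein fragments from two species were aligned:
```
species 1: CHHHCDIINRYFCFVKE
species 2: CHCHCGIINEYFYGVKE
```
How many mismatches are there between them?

5

Mismatches (1-based): residue 3: H→C; residue 6: D→G; residue 10: R→E; residue 13: C→Y; residue 14: F→G.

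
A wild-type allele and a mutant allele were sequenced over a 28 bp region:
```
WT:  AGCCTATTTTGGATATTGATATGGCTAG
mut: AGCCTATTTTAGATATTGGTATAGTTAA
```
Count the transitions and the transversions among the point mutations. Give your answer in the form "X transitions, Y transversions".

Transitions (purine↔purine or pyrimidine↔pyrimidine): 11 G→A, 19 A→G, 23 G→A, 25 C→T, 28 G→A.
Transversions (purine↔pyrimidine): none.

5 transitions, 0 transversions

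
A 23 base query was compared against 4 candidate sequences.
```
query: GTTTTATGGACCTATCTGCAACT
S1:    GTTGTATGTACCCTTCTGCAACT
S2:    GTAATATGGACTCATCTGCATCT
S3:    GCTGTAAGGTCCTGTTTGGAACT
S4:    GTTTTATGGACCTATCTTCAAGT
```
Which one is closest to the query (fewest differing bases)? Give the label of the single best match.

S4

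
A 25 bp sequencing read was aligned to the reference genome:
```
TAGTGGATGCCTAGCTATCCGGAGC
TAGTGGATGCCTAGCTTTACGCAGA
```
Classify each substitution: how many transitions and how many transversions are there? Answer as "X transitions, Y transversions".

Mismatches (1-based):
position 17: A→T (purine→pyrimidine, transversion)
position 19: C→A (pyrimidine→purine, transversion)
position 22: G→C (purine→pyrimidine, transversion)
position 25: C→A (pyrimidine→purine, transversion)

0 transitions, 4 transversions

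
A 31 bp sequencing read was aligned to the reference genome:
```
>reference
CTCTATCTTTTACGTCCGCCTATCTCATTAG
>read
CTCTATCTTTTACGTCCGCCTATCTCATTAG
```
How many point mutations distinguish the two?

0

No positions differ; the sequences are identical.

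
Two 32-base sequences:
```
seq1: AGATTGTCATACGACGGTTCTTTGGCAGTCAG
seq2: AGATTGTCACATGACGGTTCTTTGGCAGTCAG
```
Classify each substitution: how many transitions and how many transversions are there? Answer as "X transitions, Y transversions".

2 transitions, 0 transversions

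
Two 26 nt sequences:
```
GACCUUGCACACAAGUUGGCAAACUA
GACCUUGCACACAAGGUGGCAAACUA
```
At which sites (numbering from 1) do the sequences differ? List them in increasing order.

16

Differences at site 16 (U→G).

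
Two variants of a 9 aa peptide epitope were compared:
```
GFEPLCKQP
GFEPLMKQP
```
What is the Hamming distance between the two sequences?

1

The sequences differ at positions 6 (1-based) — 1 in total.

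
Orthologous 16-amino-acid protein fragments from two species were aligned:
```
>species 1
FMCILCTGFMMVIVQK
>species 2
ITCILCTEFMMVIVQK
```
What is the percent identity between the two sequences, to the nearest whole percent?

3 positions differ (1, 2, 8), so 13 of 16 match: 13/16 = 81.25%.

81%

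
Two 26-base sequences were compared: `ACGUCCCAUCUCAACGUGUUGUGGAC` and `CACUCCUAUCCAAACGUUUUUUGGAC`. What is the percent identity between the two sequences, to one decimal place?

Mismatches at positions 1, 2, 3, 7, 11, 12, 18, 21 (1-based): 8 of 26.
Identical positions: 18/26 = 69.23% → 69.2%.

69.2%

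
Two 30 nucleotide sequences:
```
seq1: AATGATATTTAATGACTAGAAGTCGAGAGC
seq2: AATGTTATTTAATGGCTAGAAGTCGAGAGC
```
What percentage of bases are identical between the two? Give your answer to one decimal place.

93.3%

2 positions differ (5, 15), so 28 of 30 match: 28/30 = 93.33%.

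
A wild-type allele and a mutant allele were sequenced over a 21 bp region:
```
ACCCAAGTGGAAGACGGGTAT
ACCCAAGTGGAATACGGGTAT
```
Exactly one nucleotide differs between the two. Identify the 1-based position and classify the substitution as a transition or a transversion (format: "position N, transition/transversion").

position 13, transversion

The sequences differ only at position 13: G→T (purine→pyrimidine), a transversion.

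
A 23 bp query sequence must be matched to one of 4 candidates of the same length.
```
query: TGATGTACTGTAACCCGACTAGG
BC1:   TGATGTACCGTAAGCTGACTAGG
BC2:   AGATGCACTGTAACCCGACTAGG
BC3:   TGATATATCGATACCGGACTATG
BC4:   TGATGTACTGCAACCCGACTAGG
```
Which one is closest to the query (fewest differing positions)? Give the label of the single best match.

BC4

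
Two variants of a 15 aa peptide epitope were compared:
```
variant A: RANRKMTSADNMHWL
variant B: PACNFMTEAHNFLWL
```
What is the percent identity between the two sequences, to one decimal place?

Mismatches at positions 1, 3, 4, 5, 8, 10, 12, 13 (1-based): 8 of 15.
Identical positions: 7/15 = 46.67% → 46.7%.

46.7%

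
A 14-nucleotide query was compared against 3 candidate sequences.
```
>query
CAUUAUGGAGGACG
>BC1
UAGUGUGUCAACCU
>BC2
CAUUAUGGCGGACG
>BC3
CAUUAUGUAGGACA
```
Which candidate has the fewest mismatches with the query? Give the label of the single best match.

BC2

Hamming distances to query — BC1: 9; BC2: 1; BC3: 2.
Smallest is BC2 with 1 mismatch.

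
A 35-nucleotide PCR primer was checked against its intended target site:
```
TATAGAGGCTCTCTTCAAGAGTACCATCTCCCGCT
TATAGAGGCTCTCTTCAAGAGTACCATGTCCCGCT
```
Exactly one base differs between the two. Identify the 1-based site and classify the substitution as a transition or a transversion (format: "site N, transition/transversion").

site 28, transversion

The sequences differ only at site 28: C→G (pyrimidine→purine), a transversion.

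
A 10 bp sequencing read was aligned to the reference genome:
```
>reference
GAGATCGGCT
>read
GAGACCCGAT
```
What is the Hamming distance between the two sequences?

3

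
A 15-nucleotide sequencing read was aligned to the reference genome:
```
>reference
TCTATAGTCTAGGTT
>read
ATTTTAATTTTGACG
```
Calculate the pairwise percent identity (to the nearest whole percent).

40%

Mismatches at positions 1, 2, 4, 7, 9, 11, 13, 14, 15 (1-based): 9 of 15.
Identical positions: 6/15 = 40% → 40%.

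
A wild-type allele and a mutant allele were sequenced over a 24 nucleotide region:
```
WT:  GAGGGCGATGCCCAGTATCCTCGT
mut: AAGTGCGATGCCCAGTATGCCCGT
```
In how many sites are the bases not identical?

4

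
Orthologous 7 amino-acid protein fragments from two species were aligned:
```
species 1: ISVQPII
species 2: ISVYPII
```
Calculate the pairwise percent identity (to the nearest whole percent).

Mismatch at position 4 (1-based): 1 of 7.
Identical positions: 6/7 = 85.71% → 86%.

86%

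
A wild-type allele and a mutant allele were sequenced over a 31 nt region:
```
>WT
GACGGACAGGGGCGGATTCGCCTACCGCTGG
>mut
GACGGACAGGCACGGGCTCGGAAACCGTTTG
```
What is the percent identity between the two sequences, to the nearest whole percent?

Mismatches at positions 11, 12, 16, 17, 21, 22, 23, 28, 30 (1-based): 9 of 31.
Identical positions: 22/31 = 70.97% → 71%.

71%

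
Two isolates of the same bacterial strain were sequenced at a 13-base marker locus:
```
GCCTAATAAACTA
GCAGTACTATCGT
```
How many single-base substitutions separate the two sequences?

8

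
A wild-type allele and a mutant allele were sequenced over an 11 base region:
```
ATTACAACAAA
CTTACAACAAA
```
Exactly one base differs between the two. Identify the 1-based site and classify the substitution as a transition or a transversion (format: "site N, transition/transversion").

Site 1 changes A→C. A is a purine and C is a pyrimidine, so this is a transversion.

site 1, transversion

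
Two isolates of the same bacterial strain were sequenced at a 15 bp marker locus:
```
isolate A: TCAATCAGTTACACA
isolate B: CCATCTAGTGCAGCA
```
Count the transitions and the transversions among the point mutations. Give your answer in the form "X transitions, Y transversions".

4 transitions, 4 transversions

Transitions (purine↔purine or pyrimidine↔pyrimidine): 1 T→C, 5 T→C, 6 C→T, 13 A→G.
Transversions (purine↔pyrimidine): 4 A→T, 10 T→G, 11 A→C, 12 C→A.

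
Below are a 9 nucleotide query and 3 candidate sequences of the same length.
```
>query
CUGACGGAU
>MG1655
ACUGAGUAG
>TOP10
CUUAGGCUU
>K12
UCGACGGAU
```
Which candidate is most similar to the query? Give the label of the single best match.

Hamming distances to query — MG1655: 7; TOP10: 4; K12: 2.
Smallest is K12 with 2 mismatches.

K12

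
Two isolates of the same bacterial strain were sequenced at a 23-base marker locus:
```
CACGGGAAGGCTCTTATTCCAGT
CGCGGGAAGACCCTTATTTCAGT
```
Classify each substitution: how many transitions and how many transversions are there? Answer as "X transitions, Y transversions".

Mismatches (1-based):
site 2: A→G (purine→purine, transition)
site 10: G→A (purine→purine, transition)
site 12: T→C (pyrimidine→pyrimidine, transition)
site 19: C→T (pyrimidine→pyrimidine, transition)

4 transitions, 0 transversions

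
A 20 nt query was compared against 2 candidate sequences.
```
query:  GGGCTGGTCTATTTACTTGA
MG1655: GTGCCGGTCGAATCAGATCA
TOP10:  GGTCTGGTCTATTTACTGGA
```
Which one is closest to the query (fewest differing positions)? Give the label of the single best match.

MG1655 differs at 8 positions; TOP10 differs at 2 positions. The closest is TOP10.

TOP10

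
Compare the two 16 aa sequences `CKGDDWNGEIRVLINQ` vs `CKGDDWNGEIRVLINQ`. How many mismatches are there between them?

No positions differ; the sequences are identical.

0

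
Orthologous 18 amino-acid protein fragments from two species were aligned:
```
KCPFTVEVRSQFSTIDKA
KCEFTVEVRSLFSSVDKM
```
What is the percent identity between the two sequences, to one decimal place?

72.2%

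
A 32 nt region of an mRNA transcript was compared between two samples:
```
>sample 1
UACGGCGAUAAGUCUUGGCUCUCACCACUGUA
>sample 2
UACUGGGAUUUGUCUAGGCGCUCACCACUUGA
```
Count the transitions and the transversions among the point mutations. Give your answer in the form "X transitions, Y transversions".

Transitions (purine↔purine or pyrimidine↔pyrimidine): none.
Transversions (purine↔pyrimidine): 4 G→U, 6 C→G, 10 A→U, 11 A→U, 16 U→A, 20 U→G, 30 G→U, 31 U→G.

0 transitions, 8 transversions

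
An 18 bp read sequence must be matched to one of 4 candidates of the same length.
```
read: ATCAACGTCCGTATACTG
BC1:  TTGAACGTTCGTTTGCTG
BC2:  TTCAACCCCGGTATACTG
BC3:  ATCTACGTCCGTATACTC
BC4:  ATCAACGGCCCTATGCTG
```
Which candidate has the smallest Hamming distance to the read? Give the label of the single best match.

BC3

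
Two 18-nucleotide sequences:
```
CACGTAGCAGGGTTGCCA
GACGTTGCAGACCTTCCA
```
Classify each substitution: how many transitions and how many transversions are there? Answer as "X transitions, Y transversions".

Mismatches (1-based):
site 1: C→G (pyrimidine→purine, transversion)
site 6: A→T (purine→pyrimidine, transversion)
site 11: G→A (purine→purine, transition)
site 12: G→C (purine→pyrimidine, transversion)
site 13: T→C (pyrimidine→pyrimidine, transition)
site 15: G→T (purine→pyrimidine, transversion)

2 transitions, 4 transversions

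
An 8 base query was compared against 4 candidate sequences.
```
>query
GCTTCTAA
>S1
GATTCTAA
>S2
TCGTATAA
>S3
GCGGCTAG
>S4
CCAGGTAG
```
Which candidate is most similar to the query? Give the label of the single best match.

S1

Hamming distances to query — S1: 1; S2: 3; S3: 3; S4: 5.
Smallest is S1 with 1 mismatch.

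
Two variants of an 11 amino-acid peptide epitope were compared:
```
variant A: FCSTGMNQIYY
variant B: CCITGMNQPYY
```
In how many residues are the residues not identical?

Mismatches (1-based): residue 1: F→C; residue 3: S→I; residue 9: I→P.

3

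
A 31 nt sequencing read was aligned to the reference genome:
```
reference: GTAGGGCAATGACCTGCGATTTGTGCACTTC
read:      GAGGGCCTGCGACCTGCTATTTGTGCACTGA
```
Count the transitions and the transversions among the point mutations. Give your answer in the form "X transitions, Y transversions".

3 transitions, 6 transversions

Transitions (purine↔purine or pyrimidine↔pyrimidine): 3 A→G, 9 A→G, 10 T→C.
Transversions (purine↔pyrimidine): 2 T→A, 6 G→C, 8 A→T, 18 G→T, 30 T→G, 31 C→A.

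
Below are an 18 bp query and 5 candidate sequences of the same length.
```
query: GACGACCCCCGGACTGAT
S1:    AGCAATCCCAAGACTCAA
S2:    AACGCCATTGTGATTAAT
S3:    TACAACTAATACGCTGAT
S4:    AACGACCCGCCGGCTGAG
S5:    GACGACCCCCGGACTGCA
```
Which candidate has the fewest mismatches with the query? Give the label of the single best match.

S5

S1 differs at 8 bases; S2 differs at 9 bases; S3 differs at 9 bases; S4 differs at 5 bases; S5 differs at 2 bases. The closest is S5.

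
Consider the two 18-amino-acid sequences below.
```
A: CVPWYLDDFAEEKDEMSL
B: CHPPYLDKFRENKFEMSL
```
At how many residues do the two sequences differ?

6

Comparing position by position, 6 residues differ: 2 (V/H), 4 (W/P), 8 (D/K), 10 (A/R), 12 (E/N), 14 (D/F).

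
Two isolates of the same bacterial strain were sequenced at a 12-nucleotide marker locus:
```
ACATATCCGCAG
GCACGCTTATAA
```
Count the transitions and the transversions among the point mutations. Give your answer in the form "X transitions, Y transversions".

Mismatches (1-based):
site 1: A→G (purine→purine, transition)
site 4: T→C (pyrimidine→pyrimidine, transition)
site 5: A→G (purine→purine, transition)
site 6: T→C (pyrimidine→pyrimidine, transition)
site 7: C→T (pyrimidine→pyrimidine, transition)
site 8: C→T (pyrimidine→pyrimidine, transition)
site 9: G→A (purine→purine, transition)
site 10: C→T (pyrimidine→pyrimidine, transition)
site 12: G→A (purine→purine, transition)

9 transitions, 0 transversions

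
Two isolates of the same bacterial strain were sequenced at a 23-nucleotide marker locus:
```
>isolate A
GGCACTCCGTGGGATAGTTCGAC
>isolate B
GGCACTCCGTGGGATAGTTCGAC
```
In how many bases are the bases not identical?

0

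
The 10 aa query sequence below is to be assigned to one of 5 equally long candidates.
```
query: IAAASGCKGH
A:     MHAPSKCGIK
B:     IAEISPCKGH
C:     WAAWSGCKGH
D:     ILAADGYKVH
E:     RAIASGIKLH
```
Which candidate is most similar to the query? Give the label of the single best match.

C

Hamming distances to query — A: 7; B: 3; C: 2; D: 4; E: 4.
Smallest is C with 2 mismatches.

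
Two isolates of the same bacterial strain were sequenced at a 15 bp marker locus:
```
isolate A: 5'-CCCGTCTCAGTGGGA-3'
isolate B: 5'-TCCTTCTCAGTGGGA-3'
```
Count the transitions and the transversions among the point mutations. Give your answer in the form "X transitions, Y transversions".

Mismatches (1-based):
position 1: C→T (pyrimidine→pyrimidine, transition)
position 4: G→T (purine→pyrimidine, transversion)

1 transition, 1 transversion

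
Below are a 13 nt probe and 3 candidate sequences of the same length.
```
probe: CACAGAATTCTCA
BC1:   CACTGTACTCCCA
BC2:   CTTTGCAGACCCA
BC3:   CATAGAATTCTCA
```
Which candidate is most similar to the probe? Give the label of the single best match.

BC1 differs at 4 sites; BC2 differs at 7 sites; BC3 differs at 1 site. The closest is BC3.

BC3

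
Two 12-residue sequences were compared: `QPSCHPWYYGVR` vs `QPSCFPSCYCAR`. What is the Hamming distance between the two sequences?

The sequences differ at residues 5, 7, 8, 10, 11 (1-based) — 5 in total.

5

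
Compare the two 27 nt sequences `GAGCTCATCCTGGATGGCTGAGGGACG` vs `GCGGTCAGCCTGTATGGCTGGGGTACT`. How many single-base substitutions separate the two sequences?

Mismatches (1-based): site 2: A→C; site 4: C→G; site 8: T→G; site 13: G→T; site 21: A→G; site 24: G→T; site 27: G→T.

7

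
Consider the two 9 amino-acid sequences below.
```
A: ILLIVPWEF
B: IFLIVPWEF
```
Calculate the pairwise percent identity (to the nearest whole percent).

1 position differs (2), so 8 of 9 match: 8/9 = 88.89%.

89%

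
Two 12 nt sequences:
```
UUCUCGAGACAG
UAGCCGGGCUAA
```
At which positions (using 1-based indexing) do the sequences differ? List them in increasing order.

2, 3, 4, 7, 9, 10, 12

Differences at position 2 (U→A), position 3 (C→G), position 4 (U→C), position 7 (A→G), position 9 (A→C), position 10 (C→U), position 12 (G→A).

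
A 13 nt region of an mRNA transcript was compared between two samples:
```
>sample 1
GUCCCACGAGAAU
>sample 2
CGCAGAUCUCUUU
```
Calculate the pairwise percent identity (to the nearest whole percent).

Mismatches at positions 1, 2, 4, 5, 7, 8, 9, 10, 11, 12 (1-based): 10 of 13.
Identical positions: 3/13 = 23.08% → 23%.

23%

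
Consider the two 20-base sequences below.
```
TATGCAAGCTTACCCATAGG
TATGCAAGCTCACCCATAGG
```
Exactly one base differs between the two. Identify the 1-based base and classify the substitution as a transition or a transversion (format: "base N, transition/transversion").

base 11, transition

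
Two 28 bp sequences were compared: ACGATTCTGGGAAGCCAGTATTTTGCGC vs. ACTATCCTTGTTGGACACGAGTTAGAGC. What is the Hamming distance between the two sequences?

12

The sequences differ at bases 3, 6, 9, 11, 12, 13, 15, 18, 19, 21, 24, 26 (1-based) — 12 in total.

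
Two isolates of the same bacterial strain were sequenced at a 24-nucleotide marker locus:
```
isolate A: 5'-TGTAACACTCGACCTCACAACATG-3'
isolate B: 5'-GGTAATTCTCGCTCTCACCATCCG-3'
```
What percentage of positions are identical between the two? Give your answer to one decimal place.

Mismatches at positions 1, 6, 7, 12, 13, 19, 21, 22, 23 (1-based): 9 of 24.
Identical positions: 15/24 = 62.5% → 62.5%.

62.5%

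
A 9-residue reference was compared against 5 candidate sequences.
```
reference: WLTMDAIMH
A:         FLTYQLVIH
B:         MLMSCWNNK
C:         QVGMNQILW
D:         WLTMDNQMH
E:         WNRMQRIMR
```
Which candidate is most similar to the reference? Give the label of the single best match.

Hamming distances to reference — A: 6; B: 8; C: 7; D: 2; E: 5.
Smallest is D with 2 mismatches.

D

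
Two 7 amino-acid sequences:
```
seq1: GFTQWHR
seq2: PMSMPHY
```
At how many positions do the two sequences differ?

6

Mismatches (1-based): position 1: G→P; position 2: F→M; position 3: T→S; position 4: Q→M; position 5: W→P; position 7: R→Y.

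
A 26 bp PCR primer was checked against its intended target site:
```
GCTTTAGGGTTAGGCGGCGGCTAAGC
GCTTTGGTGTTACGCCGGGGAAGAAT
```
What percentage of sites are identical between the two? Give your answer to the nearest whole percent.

62%

10 positions differ (6, 8, 13, 16, 18, 21, 22, 23, 25, 26), so 16 of 26 match: 16/26 = 61.54%.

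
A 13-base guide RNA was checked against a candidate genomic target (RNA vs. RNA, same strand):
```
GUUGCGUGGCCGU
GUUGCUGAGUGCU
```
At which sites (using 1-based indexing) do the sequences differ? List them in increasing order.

6, 7, 8, 10, 11, 12

Differences at site 6 (G→U), site 7 (U→G), site 8 (G→A), site 10 (C→U), site 11 (C→G), site 12 (G→C).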